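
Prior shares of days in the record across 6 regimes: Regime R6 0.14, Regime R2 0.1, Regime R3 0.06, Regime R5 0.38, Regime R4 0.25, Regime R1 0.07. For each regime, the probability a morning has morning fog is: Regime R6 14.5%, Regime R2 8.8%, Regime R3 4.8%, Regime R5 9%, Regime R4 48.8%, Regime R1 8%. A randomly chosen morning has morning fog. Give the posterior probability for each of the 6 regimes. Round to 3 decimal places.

By Bayes' rule, posterior ∝ prior × likelihood:
  Regime R6: 0.14 × 0.145 = 0.0203
  Regime R2: 0.1 × 0.088 = 0.0088
  Regime R3: 0.06 × 0.048 = 0.00288
  Regime R5: 0.38 × 0.09 = 0.0342
  Regime R4: 0.25 × 0.488 = 0.122
  Regime R1: 0.07 × 0.08 = 0.0056
Total = 0.19378.
P(Regime R6 | fog) = 0.0203/0.19378 ≈ 0.105
P(Regime R2 | fog) = 0.0088/0.19378 ≈ 0.045
P(Regime R3 | fog) = 0.00288/0.19378 ≈ 0.015
P(Regime R5 | fog) = 0.0342/0.19378 ≈ 0.176
P(Regime R4 | fog) = 0.122/0.19378 ≈ 0.630
P(Regime R1 | fog) = 0.0056/0.19378 ≈ 0.029

Regime R6 0.105, Regime R2 0.045, Regime R3 0.015, Regime R5 0.176, Regime R4 0.630, Regime R1 0.029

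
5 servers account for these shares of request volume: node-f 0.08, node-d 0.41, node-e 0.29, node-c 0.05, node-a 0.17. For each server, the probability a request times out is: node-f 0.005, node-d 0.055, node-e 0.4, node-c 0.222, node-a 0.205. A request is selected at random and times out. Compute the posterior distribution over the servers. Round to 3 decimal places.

By Bayes' rule, posterior ∝ prior × likelihood:
  node-f: 0.08 × 0.005 = 0.0004
  node-d: 0.41 × 0.055 = 0.02255
  node-e: 0.29 × 0.4 = 0.116
  node-c: 0.05 × 0.222 = 0.0111
  node-a: 0.17 × 0.205 = 0.03485
Total = 0.1849.
P(node-f | timeout) = 0.0004/0.1849 ≈ 0.002
P(node-d | timeout) = 0.02255/0.1849 ≈ 0.122
P(node-e | timeout) = 0.116/0.1849 ≈ 0.627
P(node-c | timeout) = 0.0111/0.1849 ≈ 0.060
P(node-a | timeout) = 0.03485/0.1849 ≈ 0.188
(Check: 0.002+0.122+0.627+0.060+0.188 = 0.999.)

node-f 0.002, node-d 0.122, node-e 0.627, node-c 0.060, node-a 0.188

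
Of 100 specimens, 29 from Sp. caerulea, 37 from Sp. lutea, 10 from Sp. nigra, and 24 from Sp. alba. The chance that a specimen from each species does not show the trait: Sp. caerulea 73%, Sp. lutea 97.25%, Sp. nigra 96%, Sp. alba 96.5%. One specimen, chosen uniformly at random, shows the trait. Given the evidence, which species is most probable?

Taking complements, P(trait | each) = Sp. caerulea 0.27, Sp. lutea 0.0275, Sp. nigra 0.04, Sp. alba 0.035.
Unnormalized posteriors (prior × likelihood):
  Sp. caerulea: 0.29 × 0.27 = 0.0783
  Sp. lutea: 0.37 × 0.0275 = 0.010175
  Sp. nigra: 0.1 × 0.04 = 0.004
  Sp. alba: 0.24 × 0.035 = 0.0084
Sum = 0.100875.
Largest term belongs to Sp. caerulea, so Sp. caerulea is most probable.

Sp. caerulea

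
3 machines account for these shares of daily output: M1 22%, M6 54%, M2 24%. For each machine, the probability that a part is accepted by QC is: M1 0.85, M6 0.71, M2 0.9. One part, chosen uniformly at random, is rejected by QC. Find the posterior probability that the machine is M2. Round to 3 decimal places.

0.112

Taking complements, P(rejected | each) = M1 0.15, M6 0.29, M2 0.1.
Prior × likelihood for each hypothesis:
  M1: 0.22 × 0.15 = 0.033
  M6: 0.54 × 0.29 = 0.1566
  M2: 0.24 × 0.1 = 0.024
Sum = 0.2136.
P(M2 | evidence) = 0.024 / 0.2136 ≈ 0.112.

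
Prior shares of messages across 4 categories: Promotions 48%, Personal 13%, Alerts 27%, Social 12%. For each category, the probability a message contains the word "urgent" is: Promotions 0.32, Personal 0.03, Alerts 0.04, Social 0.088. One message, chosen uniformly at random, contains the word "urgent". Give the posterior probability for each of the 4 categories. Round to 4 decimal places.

By Bayes' rule, posterior ∝ prior × likelihood:
  Promotions: 0.48 × 0.32 = 0.1536
  Personal: 0.13 × 0.03 = 0.0039
  Alerts: 0.27 × 0.04 = 0.0108
  Social: 0.12 × 0.088 = 0.01056
Sum = 0.17886.
P(Promotions | urgent-flag) = 0.1536/0.17886 ≈ 0.8588
P(Personal | urgent-flag) = 0.0039/0.17886 ≈ 0.0218
P(Alerts | urgent-flag) = 0.0108/0.17886 ≈ 0.0604
P(Social | urgent-flag) = 0.01056/0.17886 ≈ 0.0590

Promotions 0.8588, Personal 0.0218, Alerts 0.0604, Social 0.0590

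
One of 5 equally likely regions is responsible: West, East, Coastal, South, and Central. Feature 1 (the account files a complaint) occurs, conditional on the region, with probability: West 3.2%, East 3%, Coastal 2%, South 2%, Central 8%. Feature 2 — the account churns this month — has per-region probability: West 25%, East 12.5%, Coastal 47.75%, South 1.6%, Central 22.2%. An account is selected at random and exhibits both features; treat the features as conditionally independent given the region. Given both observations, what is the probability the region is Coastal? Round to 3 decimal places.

0.243

With a uniform prior (1/5 each), posterior ∝ likelihood:
  West: 0.032 × 0.25 = 0.008
  East: 0.03 × 0.125 = 0.00375
  Coastal: 0.02 × 0.4775 = 0.00955
  South: 0.02 × 0.016 = 0.00032
  Central: 0.08 × 0.222 = 0.01776
Normalizing constant = 0.03938.
P(Coastal | evidence) = 0.00955 / 0.03938 ≈ 0.243.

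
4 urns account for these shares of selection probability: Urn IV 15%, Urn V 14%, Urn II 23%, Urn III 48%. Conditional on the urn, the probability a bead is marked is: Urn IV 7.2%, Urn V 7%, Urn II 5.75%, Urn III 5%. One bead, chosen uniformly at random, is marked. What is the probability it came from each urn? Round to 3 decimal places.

Compute prior × likelihood for every hypothesis:
  Urn IV: 0.15 × 0.072 = 0.0108
  Urn V: 0.14 × 0.07 = 0.0098
  Urn II: 0.23 × 0.0575 = 0.013225
  Urn III: 0.48 × 0.05 = 0.024
Sum = 0.057825.
P(Urn IV | marked) = 0.0108/0.057825 ≈ 0.187
P(Urn V | marked) = 0.0098/0.057825 ≈ 0.169
P(Urn II | marked) = 0.013225/0.057825 ≈ 0.229
P(Urn III | marked) = 0.024/0.057825 ≈ 0.415

Urn IV 0.187, Urn V 0.169, Urn II 0.229, Urn III 0.415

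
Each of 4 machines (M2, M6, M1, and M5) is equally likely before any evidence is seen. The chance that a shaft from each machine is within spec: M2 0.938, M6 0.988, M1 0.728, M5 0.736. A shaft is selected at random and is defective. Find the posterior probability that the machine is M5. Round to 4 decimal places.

Taking complements, P(defective | each) = M2 0.062, M6 0.012, M1 0.272, M5 0.264.
With a uniform prior (1/4 each), posterior ∝ likelihood:
  M2: 0.062
  M6: 0.012
  M1: 0.272
  M5: 0.264
Sum = 0.61.
P(M5 | evidence) = 0.264 / 0.61 ≈ 0.4328.

0.4328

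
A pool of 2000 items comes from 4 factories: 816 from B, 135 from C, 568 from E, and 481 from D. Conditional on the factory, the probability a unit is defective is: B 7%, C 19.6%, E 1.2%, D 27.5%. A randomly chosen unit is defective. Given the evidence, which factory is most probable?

By Bayes' rule, posterior ∝ prior × likelihood:
  B: 0.408 × 0.07 = 0.02856
  C: 0.0675 × 0.196 = 0.01323
  E: 0.284 × 0.012 = 0.003408
  D: 0.2405 × 0.275 = 0.0661375
Total = 0.1113355.
Largest term belongs to D, so D is most probable.

D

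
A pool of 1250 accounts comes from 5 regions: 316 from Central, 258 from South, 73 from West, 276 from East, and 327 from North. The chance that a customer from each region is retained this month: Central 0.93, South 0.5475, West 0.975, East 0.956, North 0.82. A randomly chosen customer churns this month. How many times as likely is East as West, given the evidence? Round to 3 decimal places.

Taking complements, P(churn | each) = Central 0.07, South 0.4525, West 0.025, East 0.044, North 0.18.
By Bayes' rule, posterior ∝ prior × likelihood:
  Central: 0.2528 × 0.07 = 0.017696
  South: 0.2064 × 0.4525 = 0.093396
  West: 0.0584 × 0.025 = 0.00146
  East: 0.2208 × 0.044 = 0.0097152
  North: 0.2616 × 0.18 = 0.047088
Total = 0.1693552.
The ratio is 0.0097152 / 0.00146 (the normalizer cancels) = 6.654.

6.654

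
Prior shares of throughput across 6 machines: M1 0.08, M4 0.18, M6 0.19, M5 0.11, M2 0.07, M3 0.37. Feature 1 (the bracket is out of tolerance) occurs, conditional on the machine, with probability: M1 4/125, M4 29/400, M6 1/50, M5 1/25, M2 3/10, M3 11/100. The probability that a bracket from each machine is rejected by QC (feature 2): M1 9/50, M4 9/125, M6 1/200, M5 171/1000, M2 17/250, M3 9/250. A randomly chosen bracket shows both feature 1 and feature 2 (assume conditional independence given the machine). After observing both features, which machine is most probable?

Prior × likelihood for each hypothesis:
  M1: 0.08 × 0.032 × 0.18 = 0.0004608
  M4: 0.18 × 0.0725 × 0.072 = 0.0009396
  M6: 0.19 × 0.02 × 0.005 = 0.000019
  M5: 0.11 × 0.04 × 0.171 = 0.0007524
  M2: 0.07 × 0.3 × 0.068 = 0.001428
  M3: 0.37 × 0.11 × 0.036 = 0.0014652
Total = 0.005065.
Largest term belongs to M3, so M3 is most probable.

M3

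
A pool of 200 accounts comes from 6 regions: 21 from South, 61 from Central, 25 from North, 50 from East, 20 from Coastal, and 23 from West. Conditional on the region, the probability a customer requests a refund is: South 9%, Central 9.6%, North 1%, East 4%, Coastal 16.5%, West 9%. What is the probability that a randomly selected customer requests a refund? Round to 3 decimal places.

Prior × likelihood for each hypothesis:
  South: 0.105 × 0.09 = 0.00945
  Central: 0.305 × 0.096 = 0.02928
  North: 0.125 × 0.01 = 0.00125
  East: 0.25 × 0.04 = 0.01
  Coastal: 0.1 × 0.165 = 0.0165
  West: 0.115 × 0.09 = 0.01035
P(refund) = 0.00945 + 0.02928 + 0.00125 + 0.01 + 0.0165 + 0.01035 = 0.07683 → 0.077.

0.077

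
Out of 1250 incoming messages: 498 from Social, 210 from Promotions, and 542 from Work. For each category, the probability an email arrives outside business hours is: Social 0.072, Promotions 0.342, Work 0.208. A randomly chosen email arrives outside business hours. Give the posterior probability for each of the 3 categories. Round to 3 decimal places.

Social 0.163, Promotions 0.326, Work 0.511

Unnormalized posteriors (prior × likelihood):
  Social: 0.3984 × 0.072 = 0.0286848
  Promotions: 0.168 × 0.342 = 0.057456
  Work: 0.4336 × 0.208 = 0.0901888
Total = 0.1763296.
P(Social | off-hours) = 0.0286848/0.1763296 ≈ 0.163
P(Promotions | off-hours) = 0.057456/0.1763296 ≈ 0.326
P(Work | off-hours) = 0.0901888/0.1763296 ≈ 0.511
(Check: 0.163+0.326+0.511 = 1.000.)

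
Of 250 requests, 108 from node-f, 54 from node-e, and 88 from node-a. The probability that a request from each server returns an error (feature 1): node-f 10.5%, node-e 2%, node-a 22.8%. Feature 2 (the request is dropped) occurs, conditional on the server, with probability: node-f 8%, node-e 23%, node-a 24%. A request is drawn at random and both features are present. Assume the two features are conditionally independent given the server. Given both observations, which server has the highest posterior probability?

node-a

Compute prior × likelihood for every hypothesis:
  node-f: 0.432 × 0.105 × 0.08 = 0.0036288
  node-e: 0.216 × 0.02 × 0.23 = 0.0009936
  node-a: 0.352 × 0.228 × 0.24 = 0.01926144
Total = 0.02388384.
Largest term belongs to node-a, so node-a is most probable.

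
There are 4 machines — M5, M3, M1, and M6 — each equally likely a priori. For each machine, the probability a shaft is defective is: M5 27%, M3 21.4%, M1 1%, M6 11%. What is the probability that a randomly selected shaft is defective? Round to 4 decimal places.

Since the prior is uniform, the posterior is proportional to the likelihood:
  M5: 0.27
  M3: 0.214
  M1: 0.01
  M6: 0.11
P(defective) = (1/4) × (0.27 + 0.214 + 0.01 + 0.11) = 0.604/4 ≈ 0.1510.

0.1510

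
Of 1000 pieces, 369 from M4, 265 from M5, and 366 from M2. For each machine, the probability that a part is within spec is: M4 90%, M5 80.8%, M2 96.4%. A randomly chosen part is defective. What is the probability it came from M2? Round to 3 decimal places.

0.131

Taking complements, P(defective | each) = M4 0.1, M5 0.192, M2 0.036.
By Bayes' rule, posterior ∝ prior × likelihood:
  M4: 0.369 × 0.1 = 0.0369
  M5: 0.265 × 0.192 = 0.05088
  M2: 0.366 × 0.036 = 0.013176
Sum = 0.100956.
P(M2 | evidence) = 0.013176 / 0.100956 ≈ 0.131.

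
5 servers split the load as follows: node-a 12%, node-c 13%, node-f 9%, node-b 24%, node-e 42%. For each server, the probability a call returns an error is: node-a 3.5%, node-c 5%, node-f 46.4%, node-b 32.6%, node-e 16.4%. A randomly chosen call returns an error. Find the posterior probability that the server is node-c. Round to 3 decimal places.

0.033

By Bayes' rule, posterior ∝ prior × likelihood:
  node-a: 0.12 × 0.035 = 0.0042
  node-c: 0.13 × 0.05 = 0.0065
  node-f: 0.09 × 0.464 = 0.04176
  node-b: 0.24 × 0.326 = 0.07824
  node-e: 0.42 × 0.164 = 0.06888
Total = 0.19958.
P(node-c | evidence) = 0.0065 / 0.19958 ≈ 0.033.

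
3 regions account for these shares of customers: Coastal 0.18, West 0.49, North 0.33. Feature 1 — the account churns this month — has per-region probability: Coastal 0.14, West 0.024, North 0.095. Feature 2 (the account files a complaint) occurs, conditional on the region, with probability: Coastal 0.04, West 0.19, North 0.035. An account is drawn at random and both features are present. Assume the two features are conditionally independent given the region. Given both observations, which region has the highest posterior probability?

West

By Bayes' rule, posterior ∝ prior × likelihood:
  Coastal: 0.18 × 0.14 × 0.04 = 0.001008
  West: 0.49 × 0.024 × 0.19 = 0.0022344
  North: 0.33 × 0.095 × 0.035 = 0.00109725
Sum = 0.00433965.
Largest term belongs to West, so West is most probable.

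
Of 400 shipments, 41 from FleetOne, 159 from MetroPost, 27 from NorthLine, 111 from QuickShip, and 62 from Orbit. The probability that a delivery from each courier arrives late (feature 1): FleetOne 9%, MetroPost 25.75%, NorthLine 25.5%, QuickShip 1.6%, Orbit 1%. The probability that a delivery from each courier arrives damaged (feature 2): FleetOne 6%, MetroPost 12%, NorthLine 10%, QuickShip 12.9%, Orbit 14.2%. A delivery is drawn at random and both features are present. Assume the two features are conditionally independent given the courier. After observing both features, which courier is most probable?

MetroPost

By Bayes' rule, posterior ∝ prior × likelihood:
  FleetOne: 0.1025 × 0.09 × 0.06 = 0.0005535
  MetroPost: 0.3975 × 0.2575 × 0.12 = 0.01228275
  NorthLine: 0.0675 × 0.255 × 0.1 = 0.00172125
  QuickShip: 0.2775 × 0.016 × 0.129 = 0.00057276
  Orbit: 0.155 × 0.01 × 0.142 = 0.0002201
Sum = 0.01535036.
Largest term belongs to MetroPost, so MetroPost is most probable.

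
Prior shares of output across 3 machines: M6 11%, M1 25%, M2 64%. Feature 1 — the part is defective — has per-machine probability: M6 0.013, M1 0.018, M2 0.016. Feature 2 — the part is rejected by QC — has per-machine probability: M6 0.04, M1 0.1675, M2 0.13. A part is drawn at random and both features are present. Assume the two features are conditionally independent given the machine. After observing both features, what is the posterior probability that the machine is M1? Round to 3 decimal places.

0.352

By Bayes' rule, posterior ∝ prior × likelihood:
  M6: 0.11 × 0.013 × 0.04 = 0.0000572
  M1: 0.25 × 0.018 × 0.1675 = 0.00075375
  M2: 0.64 × 0.016 × 0.13 = 0.0013312
Sum = 0.00214215.
P(M1 | evidence) = 0.00075375 / 0.00214215 ≈ 0.352.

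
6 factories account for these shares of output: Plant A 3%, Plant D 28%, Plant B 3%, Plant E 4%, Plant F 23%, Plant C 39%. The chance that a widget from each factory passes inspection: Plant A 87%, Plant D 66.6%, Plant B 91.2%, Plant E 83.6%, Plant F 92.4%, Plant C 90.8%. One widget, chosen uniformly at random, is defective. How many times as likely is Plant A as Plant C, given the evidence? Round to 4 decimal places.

0.1087

Taking complements, P(defective | each) = Plant A 0.13, Plant D 0.334, Plant B 0.088, Plant E 0.164, Plant F 0.076, Plant C 0.092.
By Bayes' rule, posterior ∝ prior × likelihood:
  Plant A: 0.03 × 0.13 = 0.0039
  Plant D: 0.28 × 0.334 = 0.09352
  Plant B: 0.03 × 0.088 = 0.00264
  Plant E: 0.04 × 0.164 = 0.00656
  Plant F: 0.23 × 0.076 = 0.01748
  Plant C: 0.39 × 0.092 = 0.03588
Normalizing constant = 0.15998.
The ratio is 0.0039 / 0.03588 (the normalizer cancels) = 0.1087.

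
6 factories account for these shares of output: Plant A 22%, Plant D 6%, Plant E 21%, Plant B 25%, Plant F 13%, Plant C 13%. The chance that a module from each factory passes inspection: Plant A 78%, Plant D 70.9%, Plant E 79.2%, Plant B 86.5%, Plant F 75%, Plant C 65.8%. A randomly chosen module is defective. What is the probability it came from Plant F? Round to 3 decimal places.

0.148

Taking complements, P(defective | each) = Plant A 0.22, Plant D 0.291, Plant E 0.208, Plant B 0.135, Plant F 0.25, Plant C 0.342.
By Bayes' rule, posterior ∝ prior × likelihood:
  Plant A: 0.22 × 0.22 = 0.0484
  Plant D: 0.06 × 0.291 = 0.01746
  Plant E: 0.21 × 0.208 = 0.04368
  Plant B: 0.25 × 0.135 = 0.03375
  Plant F: 0.13 × 0.25 = 0.0325
  Plant C: 0.13 × 0.342 = 0.04446
Sum = 0.22025.
P(Plant F | evidence) = 0.0325 / 0.22025 ≈ 0.148.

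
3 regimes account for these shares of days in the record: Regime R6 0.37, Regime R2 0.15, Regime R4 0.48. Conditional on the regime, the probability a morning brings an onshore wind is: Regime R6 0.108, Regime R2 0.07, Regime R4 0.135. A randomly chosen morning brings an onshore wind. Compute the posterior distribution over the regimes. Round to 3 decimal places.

Regime R6 0.347, Regime R2 0.091, Regime R4 0.562

Prior × likelihood for each hypothesis:
  Regime R6: 0.37 × 0.108 = 0.03996
  Regime R2: 0.15 × 0.07 = 0.0105
  Regime R4: 0.48 × 0.135 = 0.0648
Total = 0.11526.
P(Regime R6 | onshore) = 0.03996/0.11526 ≈ 0.347
P(Regime R2 | onshore) = 0.0105/0.11526 ≈ 0.091
P(Regime R4 | onshore) = 0.0648/0.11526 ≈ 0.562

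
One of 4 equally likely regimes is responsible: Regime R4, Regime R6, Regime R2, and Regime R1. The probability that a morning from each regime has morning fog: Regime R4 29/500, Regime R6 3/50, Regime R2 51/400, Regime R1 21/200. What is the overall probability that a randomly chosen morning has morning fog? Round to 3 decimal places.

Since the prior is uniform, the posterior is proportional to the likelihood:
  Regime R4: 0.058
  Regime R6: 0.06
  Regime R2: 0.1275
  Regime R1: 0.105
P(fog) = (1/4) × (0.058 + 0.06 + 0.1275 + 0.105) = 0.3505/4 ≈ 0.088.

0.088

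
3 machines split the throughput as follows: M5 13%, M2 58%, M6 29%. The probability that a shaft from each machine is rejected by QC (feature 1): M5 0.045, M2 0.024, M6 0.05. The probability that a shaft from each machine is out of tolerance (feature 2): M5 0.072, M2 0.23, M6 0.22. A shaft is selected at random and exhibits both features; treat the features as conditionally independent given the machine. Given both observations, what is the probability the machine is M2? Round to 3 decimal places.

0.470

Compute prior × likelihood for every hypothesis:
  M5: 0.13 × 0.045 × 0.072 = 0.0004212
  M2: 0.58 × 0.024 × 0.23 = 0.0032016
  M6: 0.29 × 0.05 × 0.22 = 0.00319
Sum = 0.0068128.
P(M2 | evidence) = 0.0032016 / 0.0068128 ≈ 0.470.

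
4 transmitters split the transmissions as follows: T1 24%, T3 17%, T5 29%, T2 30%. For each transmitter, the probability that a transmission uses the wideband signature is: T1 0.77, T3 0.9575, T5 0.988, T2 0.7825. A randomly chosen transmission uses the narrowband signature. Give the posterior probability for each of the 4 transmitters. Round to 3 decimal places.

Taking complements, P(narrowband | each) = T1 0.23, T3 0.0425, T5 0.012, T2 0.2175.
Compute prior × likelihood for every hypothesis:
  T1: 0.24 × 0.23 = 0.0552
  T3: 0.17 × 0.0425 = 0.007225
  T5: 0.29 × 0.012 = 0.00348
  T2: 0.3 × 0.2175 = 0.06525
Normalizing constant = 0.131155.
P(T1 | narrowband) = 0.0552/0.131155 ≈ 0.421
P(T3 | narrowband) = 0.007225/0.131155 ≈ 0.055
P(T5 | narrowband) = 0.00348/0.131155 ≈ 0.027
P(T2 | narrowband) = 0.06525/0.131155 ≈ 0.498
(Check: 0.421+0.055+0.027+0.498 = 1.001.)

T1 0.421, T3 0.055, T5 0.027, T2 0.498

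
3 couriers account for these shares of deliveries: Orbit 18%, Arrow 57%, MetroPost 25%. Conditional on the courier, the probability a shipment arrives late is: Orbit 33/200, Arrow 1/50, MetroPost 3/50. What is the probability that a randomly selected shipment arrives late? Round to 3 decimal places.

0.056

Prior × likelihood for each hypothesis:
  Orbit: 0.18 × 0.165 = 0.0297
  Arrow: 0.57 × 0.02 = 0.0114
  MetroPost: 0.25 × 0.06 = 0.015
P(late) = 0.0297 + 0.0114 + 0.015 = 0.0561 → 0.056.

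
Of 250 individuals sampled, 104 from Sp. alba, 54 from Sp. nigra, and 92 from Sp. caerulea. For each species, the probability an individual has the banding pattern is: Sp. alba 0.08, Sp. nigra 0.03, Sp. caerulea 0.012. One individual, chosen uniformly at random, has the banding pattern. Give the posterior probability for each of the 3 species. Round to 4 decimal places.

Sp. alba 0.7534, Sp. nigra 0.1467, Sp. caerulea 0.1000

Prior × likelihood for each hypothesis:
  Sp. alba: 0.416 × 0.08 = 0.03328
  Sp. nigra: 0.216 × 0.03 = 0.00648
  Sp. caerulea: 0.368 × 0.012 = 0.004416
Normalizing constant = 0.044176.
P(Sp. alba | banded) = 0.03328/0.044176 ≈ 0.7534
P(Sp. nigra | banded) = 0.00648/0.044176 ≈ 0.1467
P(Sp. caerulea | banded) = 0.004416/0.044176 ≈ 0.1000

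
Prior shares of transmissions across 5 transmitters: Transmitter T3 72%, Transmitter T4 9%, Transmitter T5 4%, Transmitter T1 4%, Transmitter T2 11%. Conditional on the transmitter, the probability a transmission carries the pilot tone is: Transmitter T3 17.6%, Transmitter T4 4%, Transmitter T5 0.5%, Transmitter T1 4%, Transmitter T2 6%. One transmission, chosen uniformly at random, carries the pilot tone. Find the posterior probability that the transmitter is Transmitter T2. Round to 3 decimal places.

Compute prior × likelihood for every hypothesis:
  Transmitter T3: 0.72 × 0.176 = 0.12672
  Transmitter T4: 0.09 × 0.04 = 0.0036
  Transmitter T5: 0.04 × 0.005 = 0.0002
  Transmitter T1: 0.04 × 0.04 = 0.0016
  Transmitter T2: 0.11 × 0.06 = 0.0066
Normalizing constant = 0.13872.
P(Transmitter T2 | evidence) = 0.0066 / 0.13872 ≈ 0.048.

0.048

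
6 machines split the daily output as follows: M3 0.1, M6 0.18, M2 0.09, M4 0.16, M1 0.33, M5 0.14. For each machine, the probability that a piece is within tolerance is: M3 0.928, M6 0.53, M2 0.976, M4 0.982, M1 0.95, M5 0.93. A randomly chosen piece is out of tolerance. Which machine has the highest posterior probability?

Taking complements, P(oversize | each) = M3 0.072, M6 0.47, M2 0.024, M4 0.018, M1 0.05, M5 0.07.
Prior × likelihood for each hypothesis:
  M3: 0.1 × 0.072 = 0.0072
  M6: 0.18 × 0.47 = 0.0846
  M2: 0.09 × 0.024 = 0.00216
  M4: 0.16 × 0.018 = 0.00288
  M1: 0.33 × 0.05 = 0.0165
  M5: 0.14 × 0.07 = 0.0098
Normalizing constant = 0.12314.
Largest term belongs to M6, so M6 is most probable.

M6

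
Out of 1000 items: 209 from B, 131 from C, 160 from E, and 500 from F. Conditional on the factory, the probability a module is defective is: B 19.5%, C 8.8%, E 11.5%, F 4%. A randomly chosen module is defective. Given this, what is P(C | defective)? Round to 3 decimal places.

0.127

By Bayes' rule, posterior ∝ prior × likelihood:
  B: 0.209 × 0.195 = 0.040755
  C: 0.131 × 0.088 = 0.011528
  E: 0.16 × 0.115 = 0.0184
  F: 0.5 × 0.04 = 0.02
Normalizing constant = 0.090683.
P(C | evidence) = 0.011528 / 0.090683 ≈ 0.127.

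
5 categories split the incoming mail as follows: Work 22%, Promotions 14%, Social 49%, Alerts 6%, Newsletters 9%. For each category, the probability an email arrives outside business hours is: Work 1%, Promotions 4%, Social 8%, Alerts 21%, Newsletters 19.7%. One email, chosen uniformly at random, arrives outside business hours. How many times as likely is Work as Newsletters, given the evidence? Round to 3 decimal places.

0.124

By Bayes' rule, posterior ∝ prior × likelihood:
  Work: 0.22 × 0.01 = 0.0022
  Promotions: 0.14 × 0.04 = 0.0056
  Social: 0.49 × 0.08 = 0.0392
  Alerts: 0.06 × 0.21 = 0.0126
  Newsletters: 0.09 × 0.197 = 0.01773
Normalizing constant = 0.07733.
The ratio is 0.0022 / 0.01773 (the normalizer cancels) = 0.124.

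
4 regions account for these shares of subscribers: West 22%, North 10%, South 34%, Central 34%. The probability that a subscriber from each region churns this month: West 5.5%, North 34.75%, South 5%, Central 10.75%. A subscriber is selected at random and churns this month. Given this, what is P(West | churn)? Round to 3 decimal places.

Prior × likelihood for each hypothesis:
  West: 0.22 × 0.055 = 0.0121
  North: 0.1 × 0.3475 = 0.03475
  South: 0.34 × 0.05 = 0.017
  Central: 0.34 × 0.1075 = 0.03655
Total = 0.1004.
P(West | evidence) = 0.0121 / 0.1004 ≈ 0.121.

0.121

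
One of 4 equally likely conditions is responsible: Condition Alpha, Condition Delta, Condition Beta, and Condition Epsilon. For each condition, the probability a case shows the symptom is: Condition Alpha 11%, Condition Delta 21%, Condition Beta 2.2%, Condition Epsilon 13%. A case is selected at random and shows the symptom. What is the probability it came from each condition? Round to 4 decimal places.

With a uniform prior (1/4 each), posterior ∝ likelihood:
  Condition Alpha: 0.11
  Condition Delta: 0.21
  Condition Beta: 0.022
  Condition Epsilon: 0.13
Total = 0.472.
P(Condition Alpha | symptomatic) = 0.11/0.472 ≈ 0.2331
P(Condition Delta | symptomatic) = 0.21/0.472 ≈ 0.4449
P(Condition Beta | symptomatic) = 0.022/0.472 ≈ 0.0466
P(Condition Epsilon | symptomatic) = 0.13/0.472 ≈ 0.2754

Condition Alpha 0.2331, Condition Delta 0.4449, Condition Beta 0.0466, Condition Epsilon 0.2754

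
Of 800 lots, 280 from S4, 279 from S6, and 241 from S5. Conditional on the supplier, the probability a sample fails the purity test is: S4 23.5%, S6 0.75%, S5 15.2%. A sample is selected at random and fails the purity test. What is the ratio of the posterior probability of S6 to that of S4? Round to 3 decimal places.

Unnormalized posteriors (prior × likelihood):
  S4: 0.35 × 0.235 = 0.08225
  S6: 0.34875 × 0.0075 = 0.002615625
  S5: 0.30125 × 0.152 = 0.04579
Sum = 0.130655625.
The ratio is 0.002615625 / 0.08225 (the normalizer cancels) = 0.032.

0.032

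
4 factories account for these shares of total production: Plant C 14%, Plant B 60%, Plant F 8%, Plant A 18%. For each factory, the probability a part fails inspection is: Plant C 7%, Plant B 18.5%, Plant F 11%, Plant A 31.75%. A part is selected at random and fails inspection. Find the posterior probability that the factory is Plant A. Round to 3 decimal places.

Compute prior × likelihood for every hypothesis:
  Plant C: 0.14 × 0.07 = 0.0098
  Plant B: 0.6 × 0.185 = 0.111
  Plant F: 0.08 × 0.11 = 0.0088
  Plant A: 0.18 × 0.3175 = 0.05715
Sum = 0.18675.
P(Plant A | evidence) = 0.05715 / 0.18675 ≈ 0.306.

0.306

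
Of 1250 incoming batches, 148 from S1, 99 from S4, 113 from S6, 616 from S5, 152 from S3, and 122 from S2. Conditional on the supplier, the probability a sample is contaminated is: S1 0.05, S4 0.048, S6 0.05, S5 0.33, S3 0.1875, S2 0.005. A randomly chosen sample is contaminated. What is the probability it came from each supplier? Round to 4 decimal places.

S1 0.0296, S4 0.0190, S6 0.0226, S5 0.8125, S3 0.1139, S2 0.0024

Unnormalized posteriors (prior × likelihood):
  S1: 0.1184 × 0.05 = 0.00592
  S4: 0.0792 × 0.048 = 0.0038016
  S6: 0.0904 × 0.05 = 0.00452
  S5: 0.4928 × 0.33 = 0.162624
  S3: 0.1216 × 0.1875 = 0.0228
  S2: 0.0976 × 0.005 = 0.000488
Normalizing constant = 0.2001536.
P(S1 | contaminated) = 0.00592/0.2001536 ≈ 0.0296
P(S4 | contaminated) = 0.0038016/0.2001536 ≈ 0.0190
P(S6 | contaminated) = 0.00452/0.2001536 ≈ 0.0226
P(S5 | contaminated) = 0.162624/0.2001536 ≈ 0.8125
P(S3 | contaminated) = 0.0228/0.2001536 ≈ 0.1139
P(S2 | contaminated) = 0.000488/0.2001536 ≈ 0.0024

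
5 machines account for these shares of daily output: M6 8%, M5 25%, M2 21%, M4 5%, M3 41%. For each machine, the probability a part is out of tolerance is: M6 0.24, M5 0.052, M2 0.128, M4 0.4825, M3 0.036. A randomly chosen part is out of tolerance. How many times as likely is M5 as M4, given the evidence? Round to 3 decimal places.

Prior × likelihood for each hypothesis:
  M6: 0.08 × 0.24 = 0.0192
  M5: 0.25 × 0.052 = 0.013
  M2: 0.21 × 0.128 = 0.02688
  M4: 0.05 × 0.4825 = 0.024125
  M3: 0.41 × 0.036 = 0.01476
Sum = 0.097965.
The ratio is 0.013 / 0.024125 (the normalizer cancels) = 0.539.

0.539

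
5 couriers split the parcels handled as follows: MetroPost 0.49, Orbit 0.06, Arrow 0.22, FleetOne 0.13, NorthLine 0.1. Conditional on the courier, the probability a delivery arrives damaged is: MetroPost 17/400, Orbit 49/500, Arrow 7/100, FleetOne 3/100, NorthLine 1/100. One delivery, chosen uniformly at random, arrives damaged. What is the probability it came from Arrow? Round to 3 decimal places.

0.328

By Bayes' rule, posterior ∝ prior × likelihood:
  MetroPost: 0.49 × 0.0425 = 0.020825
  Orbit: 0.06 × 0.098 = 0.00588
  Arrow: 0.22 × 0.07 = 0.0154
  FleetOne: 0.13 × 0.03 = 0.0039
  NorthLine: 0.1 × 0.01 = 0.001
Normalizing constant = 0.047005.
P(Arrow | evidence) = 0.0154 / 0.047005 ≈ 0.328.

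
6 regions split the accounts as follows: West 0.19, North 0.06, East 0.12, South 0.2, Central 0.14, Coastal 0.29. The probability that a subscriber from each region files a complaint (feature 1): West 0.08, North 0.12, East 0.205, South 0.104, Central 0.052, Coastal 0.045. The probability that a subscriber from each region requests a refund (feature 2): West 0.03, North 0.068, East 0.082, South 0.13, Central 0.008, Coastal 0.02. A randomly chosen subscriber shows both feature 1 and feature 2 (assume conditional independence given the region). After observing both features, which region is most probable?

South

By Bayes' rule, posterior ∝ prior × likelihood:
  West: 0.19 × 0.08 × 0.03 = 0.000456
  North: 0.06 × 0.12 × 0.068 = 0.0004896
  East: 0.12 × 0.205 × 0.082 = 0.0020172
  South: 0.2 × 0.104 × 0.13 = 0.002704
  Central: 0.14 × 0.052 × 0.008 = 0.00005824
  Coastal: 0.29 × 0.045 × 0.02 = 0.000261
Sum = 0.00598604.
Largest term belongs to South, so South is most probable.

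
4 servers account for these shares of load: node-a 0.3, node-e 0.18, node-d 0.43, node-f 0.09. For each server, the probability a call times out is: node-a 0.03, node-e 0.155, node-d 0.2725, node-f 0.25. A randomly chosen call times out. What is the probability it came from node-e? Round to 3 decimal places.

By Bayes' rule, posterior ∝ prior × likelihood:
  node-a: 0.3 × 0.03 = 0.009
  node-e: 0.18 × 0.155 = 0.0279
  node-d: 0.43 × 0.2725 = 0.117175
  node-f: 0.09 × 0.25 = 0.0225
Total = 0.176575.
P(node-e | evidence) = 0.0279 / 0.176575 ≈ 0.158.

0.158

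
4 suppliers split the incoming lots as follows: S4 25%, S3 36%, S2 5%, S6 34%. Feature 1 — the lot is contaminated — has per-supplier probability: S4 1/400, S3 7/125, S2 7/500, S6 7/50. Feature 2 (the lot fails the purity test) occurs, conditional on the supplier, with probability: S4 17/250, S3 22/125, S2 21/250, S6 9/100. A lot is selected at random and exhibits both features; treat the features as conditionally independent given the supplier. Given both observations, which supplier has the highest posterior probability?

By Bayes' rule, posterior ∝ prior × likelihood:
  S4: 0.25 × 0.0025 × 0.068 = 0.0000425
  S3: 0.36 × 0.056 × 0.176 = 0.00354816
  S2: 0.05 × 0.014 × 0.084 = 0.0000588
  S6: 0.34 × 0.14 × 0.09 = 0.004284
Sum = 0.00793346.
Largest term belongs to S6, so S6 is most probable.

S6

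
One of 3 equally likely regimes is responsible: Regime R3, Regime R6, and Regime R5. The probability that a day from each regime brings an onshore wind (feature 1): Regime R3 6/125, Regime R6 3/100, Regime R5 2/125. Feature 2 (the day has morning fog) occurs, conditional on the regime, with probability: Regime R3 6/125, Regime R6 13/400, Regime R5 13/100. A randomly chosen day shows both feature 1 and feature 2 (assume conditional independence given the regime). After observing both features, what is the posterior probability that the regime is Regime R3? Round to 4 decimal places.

0.4299

Since the prior is uniform, the posterior is proportional to the likelihood:
  Regime R3: 0.048 × 0.048 = 0.002304
  Regime R6: 0.03 × 0.0325 = 0.000975
  Regime R5: 0.016 × 0.13 = 0.00208
Sum = 0.005359.
P(Regime R3 | evidence) = 0.002304 / 0.005359 ≈ 0.4299.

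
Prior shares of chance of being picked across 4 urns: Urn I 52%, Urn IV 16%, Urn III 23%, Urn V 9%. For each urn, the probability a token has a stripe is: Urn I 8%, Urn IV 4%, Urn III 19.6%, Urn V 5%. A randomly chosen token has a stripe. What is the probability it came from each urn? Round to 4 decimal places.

Urn I 0.4263, Urn IV 0.0656, Urn III 0.4620, Urn V 0.0461

By Bayes' rule, posterior ∝ prior × likelihood:
  Urn I: 0.52 × 0.08 = 0.0416
  Urn IV: 0.16 × 0.04 = 0.0064
  Urn III: 0.23 × 0.196 = 0.04508
  Urn V: 0.09 × 0.05 = 0.0045
Normalizing constant = 0.09758.
P(Urn I | striped) = 0.0416/0.09758 ≈ 0.4263
P(Urn IV | striped) = 0.0064/0.09758 ≈ 0.0656
P(Urn III | striped) = 0.04508/0.09758 ≈ 0.4620
P(Urn V | striped) = 0.0045/0.09758 ≈ 0.0461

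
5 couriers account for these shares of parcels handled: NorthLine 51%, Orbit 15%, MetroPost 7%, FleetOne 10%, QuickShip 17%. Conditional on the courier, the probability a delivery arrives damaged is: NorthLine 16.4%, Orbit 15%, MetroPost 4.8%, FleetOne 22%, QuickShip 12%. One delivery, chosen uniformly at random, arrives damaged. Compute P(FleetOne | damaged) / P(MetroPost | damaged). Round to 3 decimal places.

Compute prior × likelihood for every hypothesis:
  NorthLine: 0.51 × 0.164 = 0.08364
  Orbit: 0.15 × 0.15 = 0.0225
  MetroPost: 0.07 × 0.048 = 0.00336
  FleetOne: 0.1 × 0.22 = 0.022
  QuickShip: 0.17 × 0.12 = 0.0204
Total = 0.1519.
The ratio is 0.022 / 0.00336 (the normalizer cancels) = 6.548.

6.548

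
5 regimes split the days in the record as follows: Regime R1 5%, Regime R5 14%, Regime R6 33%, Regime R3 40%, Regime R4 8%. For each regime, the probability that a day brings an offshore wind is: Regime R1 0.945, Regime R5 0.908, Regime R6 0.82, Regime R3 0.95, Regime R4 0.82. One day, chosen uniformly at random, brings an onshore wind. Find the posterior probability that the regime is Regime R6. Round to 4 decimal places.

Taking complements, P(onshore | each) = Regime R1 0.055, Regime R5 0.092, Regime R6 0.18, Regime R3 0.05, Regime R4 0.18.
Compute prior × likelihood for every hypothesis:
  Regime R1: 0.05 × 0.055 = 0.00275
  Regime R5: 0.14 × 0.092 = 0.01288
  Regime R6: 0.33 × 0.18 = 0.0594
  Regime R3: 0.4 × 0.05 = 0.02
  Regime R4: 0.08 × 0.18 = 0.0144
Sum = 0.10943.
P(Regime R6 | evidence) = 0.0594 / 0.10943 ≈ 0.5428.

0.5428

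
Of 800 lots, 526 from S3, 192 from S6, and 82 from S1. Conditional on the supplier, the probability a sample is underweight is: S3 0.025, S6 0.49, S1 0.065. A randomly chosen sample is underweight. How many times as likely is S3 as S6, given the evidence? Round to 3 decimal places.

0.140

Unnormalized posteriors (prior × likelihood):
  S3: 0.6575 × 0.025 = 0.0164375
  S6: 0.24 × 0.49 = 0.1176
  S1: 0.1025 × 0.065 = 0.0066625
Total = 0.1407.
The ratio is 0.0164375 / 0.1176 (the normalizer cancels) = 0.140.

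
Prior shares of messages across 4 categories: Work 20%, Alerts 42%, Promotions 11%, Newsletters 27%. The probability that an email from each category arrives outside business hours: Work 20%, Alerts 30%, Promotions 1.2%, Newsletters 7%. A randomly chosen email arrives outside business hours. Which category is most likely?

Prior × likelihood for each hypothesis:
  Work: 0.2 × 0.2 = 0.04
  Alerts: 0.42 × 0.3 = 0.126
  Promotions: 0.11 × 0.012 = 0.00132
  Newsletters: 0.27 × 0.07 = 0.0189
Sum = 0.18622.
Largest term belongs to Alerts, so Alerts is most probable.

Alerts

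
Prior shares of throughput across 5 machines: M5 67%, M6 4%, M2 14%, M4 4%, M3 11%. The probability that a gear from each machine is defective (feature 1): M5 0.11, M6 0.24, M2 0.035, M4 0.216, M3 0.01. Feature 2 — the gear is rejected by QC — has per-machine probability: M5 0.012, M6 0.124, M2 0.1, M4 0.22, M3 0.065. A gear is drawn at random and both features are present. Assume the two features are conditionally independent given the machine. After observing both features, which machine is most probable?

M4

Prior × likelihood for each hypothesis:
  M5: 0.67 × 0.11 × 0.012 = 0.0008844
  M6: 0.04 × 0.24 × 0.124 = 0.0011904
  M2: 0.14 × 0.035 × 0.1 = 0.00049
  M4: 0.04 × 0.216 × 0.22 = 0.0019008
  M3: 0.11 × 0.01 × 0.065 = 0.0000715
Total = 0.0045371.
Largest term belongs to M4, so M4 is most probable.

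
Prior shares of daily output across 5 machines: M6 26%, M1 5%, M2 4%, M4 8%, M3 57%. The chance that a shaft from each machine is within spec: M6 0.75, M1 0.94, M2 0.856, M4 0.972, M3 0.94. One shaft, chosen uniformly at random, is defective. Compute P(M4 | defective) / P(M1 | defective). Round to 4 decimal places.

Taking complements, P(defective | each) = M6 0.25, M1 0.06, M2 0.144, M4 0.028, M3 0.06.
Prior × likelihood for each hypothesis:
  M6: 0.26 × 0.25 = 0.065
  M1: 0.05 × 0.06 = 0.003
  M2: 0.04 × 0.144 = 0.00576
  M4: 0.08 × 0.028 = 0.00224
  M3: 0.57 × 0.06 = 0.0342
Total = 0.1102.
The ratio is 0.00224 / 0.003 (the normalizer cancels) = 0.7467.

0.7467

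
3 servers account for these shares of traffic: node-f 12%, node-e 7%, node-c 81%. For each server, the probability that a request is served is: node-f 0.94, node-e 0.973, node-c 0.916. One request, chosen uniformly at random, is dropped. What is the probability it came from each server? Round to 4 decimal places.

Taking complements, P(dropped | each) = node-f 0.06, node-e 0.027, node-c 0.084.
Compute prior × likelihood for every hypothesis:
  node-f: 0.12 × 0.06 = 0.0072
  node-e: 0.07 × 0.027 = 0.00189
  node-c: 0.81 × 0.084 = 0.06804
Sum = 0.07713.
P(node-f | dropped) = 0.0072/0.07713 ≈ 0.0933
P(node-e | dropped) = 0.00189/0.07713 ≈ 0.0245
P(node-c | dropped) = 0.06804/0.07713 ≈ 0.8821

node-f 0.0933, node-e 0.0245, node-c 0.8821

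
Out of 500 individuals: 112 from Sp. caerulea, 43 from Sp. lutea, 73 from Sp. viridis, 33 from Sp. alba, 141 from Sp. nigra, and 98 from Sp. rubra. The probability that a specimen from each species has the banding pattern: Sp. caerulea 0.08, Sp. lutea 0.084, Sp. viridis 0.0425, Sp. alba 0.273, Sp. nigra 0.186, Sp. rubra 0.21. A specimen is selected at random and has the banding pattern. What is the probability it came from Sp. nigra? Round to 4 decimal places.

Unnormalized posteriors (prior × likelihood):
  Sp. caerulea: 0.224 × 0.08 = 0.01792
  Sp. lutea: 0.086 × 0.084 = 0.007224
  Sp. viridis: 0.146 × 0.0425 = 0.006205
  Sp. alba: 0.066 × 0.273 = 0.018018
  Sp. nigra: 0.282 × 0.186 = 0.052452
  Sp. rubra: 0.196 × 0.21 = 0.04116
Sum = 0.142979.
P(Sp. nigra | evidence) = 0.052452 / 0.142979 ≈ 0.3669.

0.3669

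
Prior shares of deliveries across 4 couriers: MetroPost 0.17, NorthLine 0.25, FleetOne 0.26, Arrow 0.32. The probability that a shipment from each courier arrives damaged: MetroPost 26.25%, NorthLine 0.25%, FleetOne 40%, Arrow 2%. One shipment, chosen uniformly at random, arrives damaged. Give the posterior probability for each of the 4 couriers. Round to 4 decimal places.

Compute prior × likelihood for every hypothesis:
  MetroPost: 0.17 × 0.2625 = 0.044625
  NorthLine: 0.25 × 0.0025 = 0.000625
  FleetOne: 0.26 × 0.4 = 0.104
  Arrow: 0.32 × 0.02 = 0.0064
Normalizing constant = 0.15565.
P(MetroPost | damaged) = 0.044625/0.15565 ≈ 0.2867
P(NorthLine | damaged) = 0.000625/0.15565 ≈ 0.0040
P(FleetOne | damaged) = 0.104/0.15565 ≈ 0.6682
P(Arrow | damaged) = 0.0064/0.15565 ≈ 0.0411
(Check: 0.2867+0.0040+0.6682+0.0411 = 1.0000.)

MetroPost 0.2867, NorthLine 0.0040, FleetOne 0.6682, Arrow 0.0411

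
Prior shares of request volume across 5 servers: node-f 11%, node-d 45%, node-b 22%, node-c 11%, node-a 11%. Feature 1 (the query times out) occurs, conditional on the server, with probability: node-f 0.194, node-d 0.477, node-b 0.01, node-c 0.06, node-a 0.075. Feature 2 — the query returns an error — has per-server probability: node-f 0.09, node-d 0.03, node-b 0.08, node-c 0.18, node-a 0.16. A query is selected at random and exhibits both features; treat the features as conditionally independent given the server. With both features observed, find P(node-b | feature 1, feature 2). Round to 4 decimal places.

Prior × likelihood for each hypothesis:
  node-f: 0.11 × 0.194 × 0.09 = 0.0019206
  node-d: 0.45 × 0.477 × 0.03 = 0.0064395
  node-b: 0.22 × 0.01 × 0.08 = 0.000176
  node-c: 0.11 × 0.06 × 0.18 = 0.001188
  node-a: 0.11 × 0.075 × 0.16 = 0.00132
Sum = 0.0110441.
P(node-b | evidence) = 0.000176 / 0.0110441 ≈ 0.0159.

0.0159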